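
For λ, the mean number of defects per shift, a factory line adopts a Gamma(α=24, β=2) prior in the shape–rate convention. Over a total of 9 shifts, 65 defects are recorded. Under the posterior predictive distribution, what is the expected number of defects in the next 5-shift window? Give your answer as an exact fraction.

445/11

Total count 65 over total exposure 9 shifts.
Posterior: α' = 24 + 65 = 89, β' = 2 + 9 = 11.
Predictive mean over a 5-shift window = T·E[λ|data] = 5·89/11 = 445/11.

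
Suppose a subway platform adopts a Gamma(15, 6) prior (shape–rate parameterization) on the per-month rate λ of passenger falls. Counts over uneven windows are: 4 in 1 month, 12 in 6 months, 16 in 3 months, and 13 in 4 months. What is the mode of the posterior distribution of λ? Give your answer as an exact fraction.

Total count: 4 + 12 + 16 + 13 = 45.
Total exposure: 1 + 6 + 3 + 4 = 14 months.
Posterior: α' = 15 + 45 = 60, β' = 6 + 14 = 20.
Posterior mode = (α'−1)/β' = 59/20.

59/20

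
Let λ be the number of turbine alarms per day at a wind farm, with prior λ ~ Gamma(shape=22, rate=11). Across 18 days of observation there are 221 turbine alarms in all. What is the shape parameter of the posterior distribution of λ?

Total count 221 over total exposure 18 days.
Posterior: α' = 22 + 221 = 243, β' = 11 + 18 = 29.

243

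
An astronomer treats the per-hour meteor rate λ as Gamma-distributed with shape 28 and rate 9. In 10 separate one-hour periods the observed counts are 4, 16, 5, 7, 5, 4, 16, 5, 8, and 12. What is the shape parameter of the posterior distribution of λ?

110

Total count: 4 + 16 + 5 + 7 + 5 + 4 + 16 + 5 + 8 + 12 = 82.
Total exposure: 10 hours.
Gamma(α, β) with Poisson data over total exposure Σt gives posterior Gamma(α+Σx, β+Σt) = Gamma(110, 19).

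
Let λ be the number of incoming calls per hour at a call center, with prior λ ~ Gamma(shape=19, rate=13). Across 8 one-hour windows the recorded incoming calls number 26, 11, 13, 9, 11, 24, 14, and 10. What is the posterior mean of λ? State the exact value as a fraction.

137/21

Total count: 26 + 11 + 13 + 9 + 11 + 24 + 14 + 10 = 118.
Total exposure: 8 hours.
Posterior: α' = 19 + 118 = 137, β' = 13 + 8 = 21.
Posterior mean = α'/β' = 137/21.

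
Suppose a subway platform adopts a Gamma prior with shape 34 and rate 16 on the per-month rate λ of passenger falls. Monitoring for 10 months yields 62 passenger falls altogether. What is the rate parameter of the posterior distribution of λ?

26

Total count 62 over total exposure 10 months.
By Gamma–Poisson conjugacy, the posterior is Gamma(α + Σx, β + Σt) = Gamma(34 + 62, 16 + 10) = Gamma(96, 26).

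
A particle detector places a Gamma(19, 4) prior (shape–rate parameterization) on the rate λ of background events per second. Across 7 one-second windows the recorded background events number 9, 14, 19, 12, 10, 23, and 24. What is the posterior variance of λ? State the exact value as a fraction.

Total count: 9 + 14 + 19 + 12 + 10 + 23 + 24 = 111.
Total exposure: 7 seconds.
By Gamma–Poisson conjugacy, the posterior is Gamma(α + Σx, β + Σt) = Gamma(19 + 111, 4 + 7) = Gamma(130, 11).
Posterior variance = α'/β'² = 130/121.

130/121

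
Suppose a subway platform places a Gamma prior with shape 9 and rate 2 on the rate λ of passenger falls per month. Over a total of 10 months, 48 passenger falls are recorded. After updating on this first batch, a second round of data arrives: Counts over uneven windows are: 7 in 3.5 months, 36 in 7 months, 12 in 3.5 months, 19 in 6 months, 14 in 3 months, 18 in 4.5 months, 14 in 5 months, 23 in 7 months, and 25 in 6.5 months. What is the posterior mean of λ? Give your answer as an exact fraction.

Total count 48 over total exposure 10 months.
After the first batch: Gamma(9 + 48, 2 + 10) = Gamma(57, 12).
Total count: 7 + 36 + 12 + 19 + 14 + 18 + 14 + 23 + 25 = 168.
Total exposure: 3.5 + 7 + 3.5 + 6 + 3 + 4.5 + 5 + 7 + 6.5 = 46 months.
After the second batch: Gamma(57 + 168, 12 + 46) = Gamma(225, 58).
Posterior mean = α'/β' = 225/58.

225/58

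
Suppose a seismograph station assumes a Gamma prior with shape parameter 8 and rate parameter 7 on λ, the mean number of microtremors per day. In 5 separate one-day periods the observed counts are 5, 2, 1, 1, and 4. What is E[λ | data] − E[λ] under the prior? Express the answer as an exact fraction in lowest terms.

17/28

Total count: 5 + 2 + 1 + 1 + 4 = 13.
Total exposure: 5 days.
The Gamma prior is conjugate for the Poisson rate, so λ | data ~ Gamma(8+13, 7+5) = Gamma(21, 12).
Posterior mean = 21/12 = 7/4; prior mean = 8/7 = 8/7. Difference = 7/4 − 8/7 = 17/28.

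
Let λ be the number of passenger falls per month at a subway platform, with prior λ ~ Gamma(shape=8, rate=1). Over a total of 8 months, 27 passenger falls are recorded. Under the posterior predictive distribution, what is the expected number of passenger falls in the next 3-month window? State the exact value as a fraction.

35/3

Total count 27 over total exposure 8 months.
The Gamma prior is conjugate for the Poisson rate, so λ | data ~ Gamma(8+27, 1+8) = Gamma(35, 9).
Predictive mean over a 3-month window = T·E[λ|data] = 3·35/9 = 35/3.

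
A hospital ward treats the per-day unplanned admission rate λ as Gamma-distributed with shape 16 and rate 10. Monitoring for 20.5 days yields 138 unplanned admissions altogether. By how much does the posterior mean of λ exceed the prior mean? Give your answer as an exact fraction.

1052/305

Total count 138 over total exposure 20.5 days.
Posterior: α' = 16 + 138 = 154, β' = 10 + 20.5 = 61/2.
Posterior mean = 154/(61/2) = 308/61; prior mean = 16/10 = 8/5. Difference = 308/61 − 8/5 = 1052/305.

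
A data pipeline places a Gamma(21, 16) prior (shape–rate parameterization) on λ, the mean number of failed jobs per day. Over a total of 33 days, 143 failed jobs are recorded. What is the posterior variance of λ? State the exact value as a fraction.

164/2401

Total count 143 over total exposure 33 days.
Conjugate update: add total count to the shape and total exposure to the rate, giving Gamma(164, 49).
Posterior variance = α'/β'² = 164/2401.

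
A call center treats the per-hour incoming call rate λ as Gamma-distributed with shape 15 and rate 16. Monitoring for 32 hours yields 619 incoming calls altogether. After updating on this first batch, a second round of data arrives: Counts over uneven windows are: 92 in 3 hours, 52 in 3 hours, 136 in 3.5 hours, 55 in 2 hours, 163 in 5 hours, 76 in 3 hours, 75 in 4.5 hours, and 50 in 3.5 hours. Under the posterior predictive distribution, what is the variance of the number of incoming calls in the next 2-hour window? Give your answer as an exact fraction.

826460/22801

Total count 619 over total exposure 32 hours.
After the first batch: Gamma(15 + 619, 16 + 32) = Gamma(634, 48).
Total count: 92 + 52 + 136 + 55 + 163 + 76 + 75 + 50 = 699.
Total exposure: 3 + 3 + 3.5 + 2 + 5 + 3 + 4.5 + 3.5 = 27.5 hours.
After the second batch: Gamma(634 + 699, 48 + 27.5) = Gamma(1333, 151/2).
The posterior predictive for a window of length T is Negative Binomial with variance T·α'·(β'+T)/β'² = 2·1333·(155/2)/(22801/4) = 826460/22801.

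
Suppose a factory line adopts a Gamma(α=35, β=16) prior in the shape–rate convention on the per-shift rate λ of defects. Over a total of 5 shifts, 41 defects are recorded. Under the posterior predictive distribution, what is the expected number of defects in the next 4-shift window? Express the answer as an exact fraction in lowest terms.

Total count 41 over total exposure 5 shifts.
Conjugate update: add total count to the shape and total exposure to the rate, giving Gamma(76, 21).
Predictive mean over a 4-shift window = T·E[λ|data] = 4·76/21 = 304/21.

304/21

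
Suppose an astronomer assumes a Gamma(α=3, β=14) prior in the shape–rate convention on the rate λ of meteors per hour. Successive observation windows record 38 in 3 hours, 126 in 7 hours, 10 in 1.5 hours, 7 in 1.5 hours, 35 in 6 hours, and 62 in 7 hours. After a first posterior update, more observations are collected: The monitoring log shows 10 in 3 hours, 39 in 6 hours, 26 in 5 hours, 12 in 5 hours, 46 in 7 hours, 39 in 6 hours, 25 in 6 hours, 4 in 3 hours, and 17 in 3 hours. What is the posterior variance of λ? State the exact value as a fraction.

499/7056

Total count: 38 + 126 + 10 + 7 + 35 + 62 = 278.
Total exposure: 3 + 7 + 1.5 + 1.5 + 6 + 7 = 26 hours.
After the first batch: Gamma(3 + 278, 14 + 26) = Gamma(281, 40).
Total count: 10 + 39 + 26 + 12 + 46 + 39 + 25 + 4 + 17 = 218.
Total exposure: 3 + 6 + 5 + 5 + 7 + 6 + 6 + 3 + 3 = 44 hours.
After the second batch: Gamma(281 + 218, 40 + 44) = Gamma(499, 84).
Posterior variance = α'/β'² = 499/7056.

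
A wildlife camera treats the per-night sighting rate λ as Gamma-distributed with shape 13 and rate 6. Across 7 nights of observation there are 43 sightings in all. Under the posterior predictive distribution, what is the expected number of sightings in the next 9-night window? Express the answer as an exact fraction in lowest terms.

504/13

Total count 43 over total exposure 7 nights.
Conjugate update: add total count to the shape and total exposure to the rate, giving Gamma(56, 13).
Predictive mean over a 9-night window = T·E[λ|data] = 9·56/13 = 504/13.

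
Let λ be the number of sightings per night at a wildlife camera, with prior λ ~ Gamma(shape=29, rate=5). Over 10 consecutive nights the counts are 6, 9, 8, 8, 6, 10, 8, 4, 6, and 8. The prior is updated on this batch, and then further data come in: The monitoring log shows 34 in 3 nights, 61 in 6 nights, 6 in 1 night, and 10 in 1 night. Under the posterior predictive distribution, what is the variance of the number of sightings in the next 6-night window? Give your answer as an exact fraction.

10224/169

Total count: 6 + 9 + 8 + 8 + 6 + 10 + 8 + 4 + 6 + 8 = 73.
Total exposure: 10 nights.
After the first batch: Gamma(29 + 73, 5 + 10) = Gamma(102, 15).
Total count: 34 + 61 + 6 + 10 = 111.
Total exposure: 3 + 6 + 1 + 1 = 11 nights.
After the second batch: Gamma(102 + 111, 15 + 11) = Gamma(213, 26).
The posterior predictive for a window of length T is Negative Binomial with variance T·α'·(β'+T)/β'² = 6·213·32/676 = 10224/169.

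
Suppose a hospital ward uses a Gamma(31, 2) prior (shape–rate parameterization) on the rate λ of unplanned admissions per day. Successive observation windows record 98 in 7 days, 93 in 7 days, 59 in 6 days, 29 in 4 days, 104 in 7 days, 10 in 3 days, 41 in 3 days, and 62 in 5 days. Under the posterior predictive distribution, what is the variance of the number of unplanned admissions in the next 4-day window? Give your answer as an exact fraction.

Total count: 98 + 93 + 59 + 29 + 104 + 10 + 41 + 62 = 496.
Total exposure: 7 + 7 + 6 + 4 + 7 + 3 + 3 + 5 = 42 days.
Conjugate update: add total count to the shape and total exposure to the rate, giving Gamma(527, 44).
The posterior predictive for a window of length T is Negative Binomial with variance T·α'·(β'+T)/β'² = 4·527·48/1936 = 6324/121.

6324/121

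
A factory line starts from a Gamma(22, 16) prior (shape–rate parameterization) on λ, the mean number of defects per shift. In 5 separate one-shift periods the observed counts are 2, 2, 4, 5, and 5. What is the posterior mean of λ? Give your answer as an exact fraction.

Total count: 2 + 2 + 4 + 5 + 5 = 18.
Total exposure: 5 shifts.
Gamma(α, β) with Poisson data over total exposure Σt gives posterior Gamma(α+Σx, β+Σt) = Gamma(40, 21).
Posterior mean = α'/β' = 40/21.

40/21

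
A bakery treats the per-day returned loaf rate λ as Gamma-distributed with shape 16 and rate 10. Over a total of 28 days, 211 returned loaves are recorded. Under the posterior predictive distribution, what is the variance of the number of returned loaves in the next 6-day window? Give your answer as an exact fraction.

14982/361

Total count 211 over total exposure 28 days.
Conjugate update: add total count to the shape and total exposure to the rate, giving Gamma(227, 38).
The posterior predictive for a window of length T is Negative Binomial with variance T·α'·(β'+T)/β'² = 6·227·44/1444 = 14982/361.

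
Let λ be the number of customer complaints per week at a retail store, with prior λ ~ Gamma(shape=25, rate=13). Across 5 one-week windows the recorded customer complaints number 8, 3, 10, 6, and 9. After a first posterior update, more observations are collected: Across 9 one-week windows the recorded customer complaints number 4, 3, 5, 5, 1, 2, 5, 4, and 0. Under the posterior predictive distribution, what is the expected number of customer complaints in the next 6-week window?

20

Total count: 8 + 3 + 10 + 6 + 9 = 36.
Total exposure: 5 weeks.
After the first batch: Gamma(25 + 36, 13 + 5) = Gamma(61, 18).
Total count: 4 + 3 + 5 + 5 + 1 + 2 + 5 + 4 + 0 = 29.
Total exposure: 9 weeks.
After the second batch: Gamma(61 + 29, 18 + 9) = Gamma(90, 27).
Predictive mean over a 6-week window = T·E[λ|data] = 6·90/27 = 20.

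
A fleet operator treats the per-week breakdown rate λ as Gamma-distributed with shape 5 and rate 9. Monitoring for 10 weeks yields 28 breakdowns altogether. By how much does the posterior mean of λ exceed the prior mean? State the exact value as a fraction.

Total count 28 over total exposure 10 weeks.
Conjugate update: add total count to the shape and total exposure to the rate, giving Gamma(33, 19).
Posterior mean = 33/19 = 33/19; prior mean = 5/9 = 5/9. Difference = 33/19 − 5/9 = 202/171.

202/171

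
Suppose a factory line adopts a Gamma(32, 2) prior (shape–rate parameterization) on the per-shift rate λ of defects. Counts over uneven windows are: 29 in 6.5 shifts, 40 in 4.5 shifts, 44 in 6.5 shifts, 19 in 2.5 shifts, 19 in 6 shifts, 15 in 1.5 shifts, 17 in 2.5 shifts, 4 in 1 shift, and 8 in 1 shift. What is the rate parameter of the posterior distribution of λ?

34

Total count: 29 + 40 + 44 + 19 + 19 + 15 + 17 + 4 + 8 = 195.
Total exposure: 6.5 + 4.5 + 6.5 + 2.5 + 6 + 1.5 + 2.5 + 1 + 1 = 32 shifts.
The Gamma prior is conjugate for the Poisson rate, so λ | data ~ Gamma(32+195, 2+32) = Gamma(227, 34).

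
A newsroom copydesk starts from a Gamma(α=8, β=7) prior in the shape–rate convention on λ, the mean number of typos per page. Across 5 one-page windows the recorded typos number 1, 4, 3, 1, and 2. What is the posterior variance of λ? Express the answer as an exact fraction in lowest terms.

Total count: 1 + 4 + 3 + 1 + 2 = 11.
Total exposure: 5 pages.
Posterior: α' = 8 + 11 = 19, β' = 7 + 5 = 12.
Posterior variance = α'/β'² = 19/144.

19/144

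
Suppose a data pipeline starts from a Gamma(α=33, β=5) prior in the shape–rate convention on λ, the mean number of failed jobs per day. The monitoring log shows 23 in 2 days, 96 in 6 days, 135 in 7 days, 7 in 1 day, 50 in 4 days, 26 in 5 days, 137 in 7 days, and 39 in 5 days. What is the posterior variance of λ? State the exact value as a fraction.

Total count: 23 + 96 + 135 + 7 + 50 + 26 + 137 + 39 = 513.
Total exposure: 2 + 6 + 7 + 1 + 4 + 5 + 7 + 5 = 37 days.
Conjugate update: add total count to the shape and total exposure to the rate, giving Gamma(546, 42).
Posterior variance = α'/β'² = 546/1764 = 13/42.

13/42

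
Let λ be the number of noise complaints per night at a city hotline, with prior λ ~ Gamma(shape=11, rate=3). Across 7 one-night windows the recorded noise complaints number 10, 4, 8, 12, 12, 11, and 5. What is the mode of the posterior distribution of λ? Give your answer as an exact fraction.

36/5

Total count: 10 + 4 + 8 + 12 + 12 + 11 + 5 = 62.
Total exposure: 7 nights.
Gamma(α, β) with Poisson data over total exposure Σt gives posterior Gamma(α+Σx, β+Σt) = Gamma(73, 10).
Posterior mode = (α'−1)/β' = 72/10 = 36/5.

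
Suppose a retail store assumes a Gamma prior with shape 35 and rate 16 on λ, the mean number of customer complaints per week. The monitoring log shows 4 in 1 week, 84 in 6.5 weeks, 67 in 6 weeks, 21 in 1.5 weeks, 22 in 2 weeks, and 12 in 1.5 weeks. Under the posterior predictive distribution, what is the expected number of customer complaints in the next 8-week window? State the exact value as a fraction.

3920/69

Total count: 4 + 84 + 67 + 21 + 22 + 12 = 210.
Total exposure: 1 + 6.5 + 6 + 1.5 + 2 + 1.5 = 18.5 weeks.
Conjugate update: add total count to the shape and total exposure to the rate, giving Gamma(245, 69/2).
Predictive mean over an 8-week window = T·E[λ|data] = 8·245/(69/2) = 3920/69.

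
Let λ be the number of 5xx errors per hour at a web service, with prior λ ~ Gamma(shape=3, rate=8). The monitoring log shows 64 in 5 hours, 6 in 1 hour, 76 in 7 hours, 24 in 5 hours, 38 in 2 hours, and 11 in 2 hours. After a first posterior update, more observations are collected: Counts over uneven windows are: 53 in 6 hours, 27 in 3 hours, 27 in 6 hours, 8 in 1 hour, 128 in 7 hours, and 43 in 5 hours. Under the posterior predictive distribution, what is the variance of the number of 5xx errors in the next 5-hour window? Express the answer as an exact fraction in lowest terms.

40005/841

Total count: 64 + 6 + 76 + 24 + 38 + 11 = 219.
Total exposure: 5 + 1 + 7 + 5 + 2 + 2 = 22 hours.
After the first batch: Gamma(3 + 219, 8 + 22) = Gamma(222, 30).
Total count: 53 + 27 + 27 + 8 + 128 + 43 = 286.
Total exposure: 6 + 3 + 6 + 1 + 7 + 5 = 28 hours.
After the second batch: Gamma(222 + 286, 30 + 28) = Gamma(508, 58).
The posterior predictive for a window of length T is Negative Binomial with variance T·α'·(β'+T)/β'² = 5·508·63/3364 = 40005/841.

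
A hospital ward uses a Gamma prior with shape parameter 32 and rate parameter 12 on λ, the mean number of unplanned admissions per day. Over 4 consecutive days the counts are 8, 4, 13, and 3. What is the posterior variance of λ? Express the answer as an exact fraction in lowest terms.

15/64

Total count: 8 + 4 + 13 + 3 = 28.
Total exposure: 4 days.
The Gamma prior is conjugate for the Poisson rate, so λ | data ~ Gamma(32+28, 12+4) = Gamma(60, 16).
Posterior variance = α'/β'² = 60/256 = 15/64.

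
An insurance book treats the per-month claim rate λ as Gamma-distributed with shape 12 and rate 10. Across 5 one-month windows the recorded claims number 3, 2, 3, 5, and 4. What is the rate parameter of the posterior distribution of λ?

Total count: 3 + 2 + 3 + 5 + 4 = 17.
Total exposure: 5 months.
By Gamma–Poisson conjugacy, the posterior is Gamma(α + Σx, β + Σt) = Gamma(12 + 17, 10 + 5) = Gamma(29, 15).

15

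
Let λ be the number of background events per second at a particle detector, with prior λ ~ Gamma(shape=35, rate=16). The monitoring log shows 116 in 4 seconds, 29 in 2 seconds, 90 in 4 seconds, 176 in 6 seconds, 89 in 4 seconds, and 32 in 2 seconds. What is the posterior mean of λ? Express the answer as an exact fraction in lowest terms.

Total count: 116 + 29 + 90 + 176 + 89 + 32 = 532.
Total exposure: 4 + 2 + 4 + 6 + 4 + 2 = 22 seconds.
Posterior: α' = 35 + 532 = 567, β' = 16 + 22 = 38.
Posterior mean = α'/β' = 567/38.

567/38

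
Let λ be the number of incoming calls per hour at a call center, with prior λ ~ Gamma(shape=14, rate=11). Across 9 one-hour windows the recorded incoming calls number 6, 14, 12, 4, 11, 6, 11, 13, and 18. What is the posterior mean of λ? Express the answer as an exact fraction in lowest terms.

109/20

Total count: 6 + 14 + 12 + 4 + 11 + 6 + 11 + 13 + 18 = 95.
Total exposure: 9 hours.
By Gamma–Poisson conjugacy, the posterior is Gamma(α + Σx, β + Σt) = Gamma(14 + 95, 11 + 9) = Gamma(109, 20).
Posterior mean = α'/β' = 109/20.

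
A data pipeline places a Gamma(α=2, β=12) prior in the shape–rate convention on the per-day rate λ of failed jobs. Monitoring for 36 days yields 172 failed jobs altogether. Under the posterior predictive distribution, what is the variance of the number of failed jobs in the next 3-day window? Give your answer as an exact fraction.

1479/128

Total count 172 over total exposure 36 days.
By Gamma–Poisson conjugacy, the posterior is Gamma(α + Σx, β + Σt) = Gamma(2 + 172, 12 + 36) = Gamma(174, 48).
The posterior predictive for a window of length T is Negative Binomial with variance T·α'·(β'+T)/β'² = 3·174·51/2304 = 1479/128.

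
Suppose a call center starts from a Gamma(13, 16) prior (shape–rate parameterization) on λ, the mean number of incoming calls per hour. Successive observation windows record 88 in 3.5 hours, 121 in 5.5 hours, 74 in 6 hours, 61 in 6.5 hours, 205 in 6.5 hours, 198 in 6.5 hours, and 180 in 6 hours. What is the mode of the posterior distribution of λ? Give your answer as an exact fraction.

Total count: 88 + 121 + 74 + 61 + 205 + 198 + 180 = 927.
Total exposure: 3.5 + 5.5 + 6 + 6.5 + 6.5 + 6.5 + 6 = 40.5 hours.
The Gamma prior is conjugate for the Poisson rate, so λ | data ~ Gamma(13+927, 16+40.5) = Gamma(940, 113/2).
Posterior mode = (α'−1)/β' = 939/(113/2) = 1878/113.

1878/113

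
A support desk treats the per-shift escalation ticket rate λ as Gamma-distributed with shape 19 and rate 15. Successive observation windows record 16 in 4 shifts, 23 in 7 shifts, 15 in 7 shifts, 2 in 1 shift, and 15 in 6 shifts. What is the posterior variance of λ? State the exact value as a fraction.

9/160

Total count: 16 + 23 + 15 + 2 + 15 = 71.
Total exposure: 4 + 7 + 7 + 1 + 6 = 25 shifts.
Posterior: α' = 19 + 71 = 90, β' = 15 + 25 = 40.
Posterior variance = α'/β'² = 90/1600 = 9/160.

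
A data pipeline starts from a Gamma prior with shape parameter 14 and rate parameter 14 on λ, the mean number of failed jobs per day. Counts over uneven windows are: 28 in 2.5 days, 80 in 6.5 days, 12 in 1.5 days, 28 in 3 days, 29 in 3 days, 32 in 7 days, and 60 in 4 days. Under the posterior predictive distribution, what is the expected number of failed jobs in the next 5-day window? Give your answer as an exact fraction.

2830/83

Total count: 28 + 80 + 12 + 28 + 29 + 32 + 60 = 269.
Total exposure: 2.5 + 6.5 + 1.5 + 3 + 3 + 7 + 4 = 27.5 days.
Posterior: α' = 14 + 269 = 283, β' = 14 + 27.5 = 83/2.
Predictive mean over a 5-day window = T·E[λ|data] = 5·283/(83/2) = 2830/83.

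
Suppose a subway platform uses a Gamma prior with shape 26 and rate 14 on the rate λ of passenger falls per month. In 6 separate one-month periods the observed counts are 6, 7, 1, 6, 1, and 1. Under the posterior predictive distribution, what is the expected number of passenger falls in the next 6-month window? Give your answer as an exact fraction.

72/5

Total count: 6 + 7 + 1 + 6 + 1 + 1 = 22.
Total exposure: 6 months.
By Gamma–Poisson conjugacy, the posterior is Gamma(α + Σx, β + Σt) = Gamma(26 + 22, 14 + 6) = Gamma(48, 20).
Predictive mean over a 6-month window = T·E[λ|data] = 6·48/20 = 72/5.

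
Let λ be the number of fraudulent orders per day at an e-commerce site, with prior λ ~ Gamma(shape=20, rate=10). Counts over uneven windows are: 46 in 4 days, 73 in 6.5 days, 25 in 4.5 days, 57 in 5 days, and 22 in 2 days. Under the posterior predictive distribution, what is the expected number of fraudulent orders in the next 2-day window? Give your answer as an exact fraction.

243/16

Total count: 46 + 73 + 25 + 57 + 22 = 223.
Total exposure: 4 + 6.5 + 4.5 + 5 + 2 = 22 days.
Conjugate update: add total count to the shape and total exposure to the rate, giving Gamma(243, 32).
Predictive mean over a 2-day window = T·E[λ|data] = 2·243/32 = 243/16.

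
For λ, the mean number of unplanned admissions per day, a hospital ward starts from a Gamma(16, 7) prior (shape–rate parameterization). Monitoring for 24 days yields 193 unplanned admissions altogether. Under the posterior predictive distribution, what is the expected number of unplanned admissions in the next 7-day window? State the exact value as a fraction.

Total count 193 over total exposure 24 days.
Gamma(α, β) with Poisson data over total exposure Σt gives posterior Gamma(α+Σx, β+Σt) = Gamma(209, 31).
Predictive mean over a 7-day window = T·E[λ|data] = 7·209/31 = 1463/31.

1463/31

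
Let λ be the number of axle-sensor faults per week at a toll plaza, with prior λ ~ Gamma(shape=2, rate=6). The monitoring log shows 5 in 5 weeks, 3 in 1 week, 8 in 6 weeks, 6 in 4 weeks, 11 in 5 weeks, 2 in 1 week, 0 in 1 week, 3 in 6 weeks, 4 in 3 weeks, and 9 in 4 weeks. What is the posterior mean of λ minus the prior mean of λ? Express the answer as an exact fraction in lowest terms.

13/14

Total count: 5 + 3 + 8 + 6 + 11 + 2 + 0 + 3 + 4 + 9 = 51.
Total exposure: 5 + 1 + 6 + 4 + 5 + 1 + 1 + 6 + 3 + 4 = 36 weeks.
Posterior: α' = 2 + 51 = 53, β' = 6 + 36 = 42.
Posterior mean = 53/42 = 53/42; prior mean = 2/6 = 1/3. Difference = 53/42 − 1/3 = 13/14.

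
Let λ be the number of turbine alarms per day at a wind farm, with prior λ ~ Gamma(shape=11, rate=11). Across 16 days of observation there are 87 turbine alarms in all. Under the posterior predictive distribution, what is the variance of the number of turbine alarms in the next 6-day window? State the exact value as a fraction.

Total count 87 over total exposure 16 days.
The Gamma prior is conjugate for the Poisson rate, so λ | data ~ Gamma(11+87, 11+16) = Gamma(98, 27).
The posterior predictive for a window of length T is Negative Binomial with variance T·α'·(β'+T)/β'² = 6·98·33/729 = 2156/81.

2156/81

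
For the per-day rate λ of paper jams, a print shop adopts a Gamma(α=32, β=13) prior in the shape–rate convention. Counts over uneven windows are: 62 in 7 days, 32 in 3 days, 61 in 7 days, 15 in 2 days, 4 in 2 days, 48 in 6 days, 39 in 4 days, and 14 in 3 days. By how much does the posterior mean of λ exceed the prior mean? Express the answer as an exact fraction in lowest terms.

Total count: 62 + 32 + 61 + 15 + 4 + 48 + 39 + 14 = 275.
Total exposure: 7 + 3 + 7 + 2 + 2 + 6 + 4 + 3 = 34 days.
Posterior: α' = 32 + 275 = 307, β' = 13 + 34 = 47.
Posterior mean = 307/47 = 307/47; prior mean = 32/13 = 32/13. Difference = 307/47 − 32/13 = 2487/611.

2487/611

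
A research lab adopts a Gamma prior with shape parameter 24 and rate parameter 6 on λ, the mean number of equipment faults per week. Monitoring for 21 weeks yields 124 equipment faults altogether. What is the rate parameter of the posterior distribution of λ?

Total count 124 over total exposure 21 weeks.
Posterior: α' = 24 + 124 = 148, β' = 6 + 21 = 27.

27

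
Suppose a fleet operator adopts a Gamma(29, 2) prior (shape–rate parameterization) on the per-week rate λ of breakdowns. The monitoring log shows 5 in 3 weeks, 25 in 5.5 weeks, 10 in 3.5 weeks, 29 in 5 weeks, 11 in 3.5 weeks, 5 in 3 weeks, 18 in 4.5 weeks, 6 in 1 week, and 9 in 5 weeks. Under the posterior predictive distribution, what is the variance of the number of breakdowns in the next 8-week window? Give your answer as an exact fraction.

1078/27

Total count: 5 + 25 + 10 + 29 + 11 + 5 + 18 + 6 + 9 = 118.
Total exposure: 3 + 5.5 + 3.5 + 5 + 3.5 + 3 + 4.5 + 1 + 5 = 34 weeks.
Posterior: α' = 29 + 118 = 147, β' = 2 + 34 = 36.
The posterior predictive for a window of length T is Negative Binomial with variance T·α'·(β'+T)/β'² = 8·147·44/1296 = 1078/27.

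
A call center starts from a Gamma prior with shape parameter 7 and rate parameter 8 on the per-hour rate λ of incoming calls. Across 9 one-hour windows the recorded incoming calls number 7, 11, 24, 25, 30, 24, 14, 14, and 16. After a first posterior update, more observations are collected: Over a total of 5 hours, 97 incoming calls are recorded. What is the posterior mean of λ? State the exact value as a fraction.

Total count: 7 + 11 + 24 + 25 + 30 + 24 + 14 + 14 + 16 = 165.
Total exposure: 9 hours.
After the first batch: Gamma(7 + 165, 8 + 9) = Gamma(172, 17).
Total count 97 over total exposure 5 hours.
After the second batch: Gamma(172 + 97, 17 + 5) = Gamma(269, 22).
Posterior mean = α'/β' = 269/22.

269/22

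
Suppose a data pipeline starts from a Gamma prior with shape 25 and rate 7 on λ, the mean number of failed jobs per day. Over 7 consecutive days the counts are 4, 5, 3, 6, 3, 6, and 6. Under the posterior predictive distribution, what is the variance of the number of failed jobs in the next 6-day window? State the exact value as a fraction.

1740/49

Total count: 4 + 5 + 3 + 6 + 3 + 6 + 6 = 33.
Total exposure: 7 days.
By Gamma–Poisson conjugacy, the posterior is Gamma(α + Σx, β + Σt) = Gamma(25 + 33, 7 + 7) = Gamma(58, 14).
The posterior predictive for a window of length T is Negative Binomial with variance T·α'·(β'+T)/β'² = 6·58·20/196 = 1740/49.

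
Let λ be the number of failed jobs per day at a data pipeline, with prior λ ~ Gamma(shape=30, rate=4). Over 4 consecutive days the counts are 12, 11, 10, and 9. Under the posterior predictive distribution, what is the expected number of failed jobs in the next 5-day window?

45

Total count: 12 + 11 + 10 + 9 = 42.
Total exposure: 4 days.
Gamma(α, β) with Poisson data over total exposure Σt gives posterior Gamma(α+Σx, β+Σt) = Gamma(72, 8).
Predictive mean over a 5-day window = T·E[λ|data] = 5·72/8 = 45.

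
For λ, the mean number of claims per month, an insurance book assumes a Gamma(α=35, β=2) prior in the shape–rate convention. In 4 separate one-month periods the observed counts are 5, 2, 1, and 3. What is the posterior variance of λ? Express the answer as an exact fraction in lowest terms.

Total count: 5 + 2 + 1 + 3 = 11.
Total exposure: 4 months.
Conjugate update: add total count to the shape and total exposure to the rate, giving Gamma(46, 6).
Posterior variance = α'/β'² = 46/36 = 23/18.

23/18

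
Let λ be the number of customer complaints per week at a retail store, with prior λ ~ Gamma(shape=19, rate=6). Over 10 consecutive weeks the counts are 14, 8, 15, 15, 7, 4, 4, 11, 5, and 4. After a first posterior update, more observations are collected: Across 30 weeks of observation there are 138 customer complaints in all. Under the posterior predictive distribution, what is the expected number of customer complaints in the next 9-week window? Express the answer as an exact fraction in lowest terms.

1098/23

Total count: 14 + 8 + 15 + 15 + 7 + 4 + 4 + 11 + 5 + 4 = 87.
Total exposure: 10 weeks.
After the first batch: Gamma(19 + 87, 6 + 10) = Gamma(106, 16).
Total count 138 over total exposure 30 weeks.
After the second batch: Gamma(106 + 138, 16 + 30) = Gamma(244, 46).
Predictive mean over a 9-week window = T·E[λ|data] = 9·244/46 = 1098/23.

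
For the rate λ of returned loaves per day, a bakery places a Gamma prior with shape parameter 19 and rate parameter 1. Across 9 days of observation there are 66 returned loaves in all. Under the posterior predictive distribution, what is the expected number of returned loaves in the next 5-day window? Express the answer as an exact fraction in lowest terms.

85/2

Total count 66 over total exposure 9 days.
By Gamma–Poisson conjugacy, the posterior is Gamma(α + Σx, β + Σt) = Gamma(19 + 66, 1 + 9) = Gamma(85, 10).
Predictive mean over a 5-day window = T·E[λ|data] = 5·85/10 = 85/2.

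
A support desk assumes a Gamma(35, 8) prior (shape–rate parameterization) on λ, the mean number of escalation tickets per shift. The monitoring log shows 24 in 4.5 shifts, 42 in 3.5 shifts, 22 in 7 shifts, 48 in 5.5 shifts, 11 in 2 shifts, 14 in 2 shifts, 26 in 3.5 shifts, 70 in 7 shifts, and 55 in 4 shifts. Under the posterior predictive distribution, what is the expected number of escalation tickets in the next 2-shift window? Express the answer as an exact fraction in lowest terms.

Total count: 24 + 42 + 22 + 48 + 11 + 14 + 26 + 70 + 55 = 312.
Total exposure: 4.5 + 3.5 + 7 + 5.5 + 2 + 2 + 3.5 + 7 + 4 = 39 shifts.
Conjugate update: add total count to the shape and total exposure to the rate, giving Gamma(347, 47).
Predictive mean over a 2-shift window = T·E[λ|data] = 2·347/47 = 694/47.

694/47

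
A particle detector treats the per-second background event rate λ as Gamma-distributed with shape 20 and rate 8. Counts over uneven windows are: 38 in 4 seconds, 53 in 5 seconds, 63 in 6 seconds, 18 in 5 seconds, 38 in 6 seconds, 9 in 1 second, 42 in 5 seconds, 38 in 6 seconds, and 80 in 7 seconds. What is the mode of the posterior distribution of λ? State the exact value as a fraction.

Total count: 38 + 53 + 63 + 18 + 38 + 9 + 42 + 38 + 80 = 379.
Total exposure: 4 + 5 + 6 + 5 + 6 + 1 + 5 + 6 + 7 = 45 seconds.
Posterior: α' = 20 + 379 = 399, β' = 8 + 45 = 53.
Posterior mode = (α'−1)/β' = 398/53.

398/53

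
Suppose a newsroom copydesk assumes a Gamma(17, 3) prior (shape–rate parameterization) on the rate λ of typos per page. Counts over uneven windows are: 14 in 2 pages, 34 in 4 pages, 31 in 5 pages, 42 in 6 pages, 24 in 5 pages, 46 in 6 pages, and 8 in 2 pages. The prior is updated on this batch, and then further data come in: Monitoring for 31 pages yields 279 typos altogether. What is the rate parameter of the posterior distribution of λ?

64

Total count: 14 + 34 + 31 + 42 + 24 + 46 + 8 = 199.
Total exposure: 2 + 4 + 5 + 6 + 5 + 6 + 2 = 30 pages.
After the first batch: Gamma(17 + 199, 3 + 30) = Gamma(216, 33).
Total count 279 over total exposure 31 pages.
After the second batch: Gamma(216 + 279, 33 + 31) = Gamma(495, 64).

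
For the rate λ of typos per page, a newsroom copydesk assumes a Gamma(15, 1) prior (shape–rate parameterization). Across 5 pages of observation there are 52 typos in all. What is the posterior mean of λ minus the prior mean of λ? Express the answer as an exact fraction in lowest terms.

Total count 52 over total exposure 5 pages.
By Gamma–Poisson conjugacy, the posterior is Gamma(α + Σx, β + Σt) = Gamma(15 + 52, 1 + 5) = Gamma(67, 6).
Posterior mean = 67/6 = 67/6; prior mean = 15/1 = 15. Difference = 67/6 − 15 = -23/6.

-23/6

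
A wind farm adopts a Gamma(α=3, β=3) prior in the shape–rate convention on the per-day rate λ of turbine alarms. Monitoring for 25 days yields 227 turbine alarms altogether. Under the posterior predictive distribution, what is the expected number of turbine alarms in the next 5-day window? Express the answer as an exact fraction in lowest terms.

575/14

Total count 227 over total exposure 25 days.
By Gamma–Poisson conjugacy, the posterior is Gamma(α + Σx, β + Σt) = Gamma(3 + 227, 3 + 25) = Gamma(230, 28).
Predictive mean over a 5-day window = T·E[λ|data] = 5·230/28 = 575/14.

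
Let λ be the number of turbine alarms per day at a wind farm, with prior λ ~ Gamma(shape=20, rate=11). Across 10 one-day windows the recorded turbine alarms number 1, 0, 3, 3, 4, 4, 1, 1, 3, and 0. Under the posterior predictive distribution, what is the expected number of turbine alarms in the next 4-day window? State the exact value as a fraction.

Total count: 1 + 0 + 3 + 3 + 4 + 4 + 1 + 1 + 3 + 0 = 20.
Total exposure: 10 days.
Posterior: α' = 20 + 20 = 40, β' = 11 + 10 = 21.
Predictive mean over a 4-day window = T·E[λ|data] = 4·40/21 = 160/21.

160/21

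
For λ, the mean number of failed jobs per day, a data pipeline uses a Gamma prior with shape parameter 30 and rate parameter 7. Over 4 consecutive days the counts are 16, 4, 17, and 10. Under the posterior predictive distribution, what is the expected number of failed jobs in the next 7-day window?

49

Total count: 16 + 4 + 17 + 10 = 47.
Total exposure: 4 days.
The Gamma prior is conjugate for the Poisson rate, so λ | data ~ Gamma(30+47, 7+4) = Gamma(77, 11).
Predictive mean over a 7-day window = T·E[λ|data] = 7·77/11 = 49.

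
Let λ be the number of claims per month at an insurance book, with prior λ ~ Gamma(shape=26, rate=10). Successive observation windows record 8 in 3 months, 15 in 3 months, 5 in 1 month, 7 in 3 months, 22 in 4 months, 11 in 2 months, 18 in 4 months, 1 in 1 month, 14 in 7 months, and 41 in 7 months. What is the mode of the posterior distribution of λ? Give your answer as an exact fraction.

Total count: 8 + 15 + 5 + 7 + 22 + 11 + 18 + 1 + 14 + 41 = 142.
Total exposure: 3 + 3 + 1 + 3 + 4 + 2 + 4 + 1 + 7 + 7 = 35 months.
Conjugate update: add total count to the shape and total exposure to the rate, giving Gamma(168, 45).
Posterior mode = (α'−1)/β' = 167/45.

167/45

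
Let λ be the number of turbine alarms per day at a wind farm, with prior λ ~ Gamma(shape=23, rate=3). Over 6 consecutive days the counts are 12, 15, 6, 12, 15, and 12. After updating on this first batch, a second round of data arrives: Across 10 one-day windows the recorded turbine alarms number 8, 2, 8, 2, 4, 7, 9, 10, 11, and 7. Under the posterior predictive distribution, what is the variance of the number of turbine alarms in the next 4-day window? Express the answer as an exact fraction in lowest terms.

Total count: 12 + 15 + 6 + 12 + 15 + 12 = 72.
Total exposure: 6 days.
After the first batch: Gamma(23 + 72, 3 + 6) = Gamma(95, 9).
Total count: 8 + 2 + 8 + 2 + 4 + 7 + 9 + 10 + 11 + 7 = 68.
Total exposure: 10 days.
After the second batch: Gamma(95 + 68, 9 + 10) = Gamma(163, 19).
The posterior predictive for a window of length T is Negative Binomial with variance T·α'·(β'+T)/β'² = 4·163·23/361 = 14996/361.

14996/361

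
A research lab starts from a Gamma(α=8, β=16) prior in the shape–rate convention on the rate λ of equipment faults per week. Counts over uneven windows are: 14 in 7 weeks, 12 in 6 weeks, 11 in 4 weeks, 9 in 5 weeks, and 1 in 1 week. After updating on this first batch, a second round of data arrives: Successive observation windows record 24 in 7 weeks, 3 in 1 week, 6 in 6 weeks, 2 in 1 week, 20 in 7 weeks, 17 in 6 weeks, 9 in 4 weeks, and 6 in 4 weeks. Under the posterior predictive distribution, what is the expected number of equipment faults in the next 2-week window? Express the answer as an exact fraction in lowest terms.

284/75

Total count: 14 + 12 + 11 + 9 + 1 = 47.
Total exposure: 7 + 6 + 4 + 5 + 1 = 23 weeks.
After the first batch: Gamma(8 + 47, 16 + 23) = Gamma(55, 39).
Total count: 24 + 3 + 6 + 2 + 20 + 17 + 9 + 6 = 87.
Total exposure: 7 + 1 + 6 + 1 + 7 + 6 + 4 + 4 = 36 weeks.
After the second batch: Gamma(55 + 87, 39 + 36) = Gamma(142, 75).
Predictive mean over a 2-week window = T·E[λ|data] = 2·142/75 = 284/75.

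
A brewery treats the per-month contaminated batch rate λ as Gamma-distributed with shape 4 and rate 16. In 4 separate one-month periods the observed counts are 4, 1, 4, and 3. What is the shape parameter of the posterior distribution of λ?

16

Total count: 4 + 1 + 4 + 3 = 12.
Total exposure: 4 months.
Posterior: α' = 4 + 12 = 16, β' = 16 + 4 = 20.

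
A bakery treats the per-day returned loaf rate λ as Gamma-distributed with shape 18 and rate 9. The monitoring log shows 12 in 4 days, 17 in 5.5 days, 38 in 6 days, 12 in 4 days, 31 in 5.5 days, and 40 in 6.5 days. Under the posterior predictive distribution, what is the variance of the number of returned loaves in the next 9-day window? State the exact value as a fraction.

1232/27

Total count: 12 + 17 + 38 + 12 + 31 + 40 = 150.
Total exposure: 4 + 5.5 + 6 + 4 + 5.5 + 6.5 = 31.5 days.
Conjugate update: add total count to the shape and total exposure to the rate, giving Gamma(168, 81/2).
The posterior predictive for a window of length T is Negative Binomial with variance T·α'·(β'+T)/β'² = 9·168·(99/2)/(6561/4) = 1232/27.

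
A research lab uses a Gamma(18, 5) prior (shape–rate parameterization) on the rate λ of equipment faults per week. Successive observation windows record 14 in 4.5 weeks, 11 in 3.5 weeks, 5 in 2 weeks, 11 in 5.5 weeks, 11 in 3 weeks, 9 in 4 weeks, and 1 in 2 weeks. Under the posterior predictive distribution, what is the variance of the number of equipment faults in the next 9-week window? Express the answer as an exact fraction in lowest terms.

Total count: 14 + 11 + 5 + 11 + 11 + 9 + 1 = 62.
Total exposure: 4.5 + 3.5 + 2 + 5.5 + 3 + 4 + 2 = 24.5 weeks.
Conjugate update: add total count to the shape and total exposure to the rate, giving Gamma(80, 59/2).
The posterior predictive for a window of length T is Negative Binomial with variance T·α'·(β'+T)/β'² = 9·80·(77/2)/(3481/4) = 110880/3481.

110880/3481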